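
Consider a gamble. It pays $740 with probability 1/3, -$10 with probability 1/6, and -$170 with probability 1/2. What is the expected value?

$160

EV = 1/3 × 740 + 1/6 × (-10) + 1/2 × (-170) = 246.6667 − 1.6667 − 85 = 160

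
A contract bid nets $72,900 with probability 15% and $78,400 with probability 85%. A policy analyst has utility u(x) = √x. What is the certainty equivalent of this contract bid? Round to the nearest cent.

E[u] = 0.15·√72900 + 0.85·√78400 = 0.15·270 + 0.85·280 = 278.5
CE = (278.5)² = 77562.25

$77,562.25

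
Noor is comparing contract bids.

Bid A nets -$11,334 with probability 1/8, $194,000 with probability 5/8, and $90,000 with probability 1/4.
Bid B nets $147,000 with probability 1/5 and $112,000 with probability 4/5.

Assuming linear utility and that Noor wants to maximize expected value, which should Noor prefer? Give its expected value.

Bid A = 1/8 × (-11334) + 5/8 × 194000 + 1/4 × 90000 = -1416.75 + 121250 + 22500 = 142333.25
Bid B = 1/5 × 147000 + 4/5 × 112000 = 29400 + 89600 = 119000

Bid A ($142,333.25)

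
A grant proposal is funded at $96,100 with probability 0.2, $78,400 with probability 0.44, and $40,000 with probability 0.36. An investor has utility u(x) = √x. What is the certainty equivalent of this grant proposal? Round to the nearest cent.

E[u] = 0.2·√96100 + 0.44·√78400 + 0.36·√40000 = 0.2·310 + 0.44·280 + 0.36·200 = 257.2
CE = (257.2)² = 66151.84

$66,151.84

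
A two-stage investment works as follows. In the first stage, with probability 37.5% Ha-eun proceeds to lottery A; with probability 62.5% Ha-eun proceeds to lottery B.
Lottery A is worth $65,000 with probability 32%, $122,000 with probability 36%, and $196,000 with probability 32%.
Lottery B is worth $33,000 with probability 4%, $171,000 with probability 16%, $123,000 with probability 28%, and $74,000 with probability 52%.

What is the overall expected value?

$111,290

EV(A) = 0.32 × 65000 + 0.36 × 122000 + 0.32 × 196000 = 20800 + 43920 + 62720 = 127440
EV(B) = 0.04 × 33000 + 0.16 × 171000 + 0.28 × 123000 + 0.52 × 74000 = 1320 + 27360 + 34440 + 38480 = 101600
Overall = 0.375 × 127440 + 0.625 × 101600 = 47790 + 63500 = 111290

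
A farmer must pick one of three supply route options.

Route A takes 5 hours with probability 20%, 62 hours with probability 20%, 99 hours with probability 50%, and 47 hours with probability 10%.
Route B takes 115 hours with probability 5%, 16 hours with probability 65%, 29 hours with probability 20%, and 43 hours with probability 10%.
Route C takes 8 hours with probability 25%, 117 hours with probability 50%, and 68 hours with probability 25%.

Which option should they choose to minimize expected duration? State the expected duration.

Route A = 0.2 × 5 + 0.2 × 62 + 0.5 × 99 + 0.1 × 47 = 1 + 12.4 + 49.5 + 4.7 = 67.6
Route B = 0.05 × 115 + 0.65 × 16 + 0.2 × 29 + 0.1 × 43 = 5.75 + 10.4 + 5.8 + 4.3 = 26.25
Route C = 0.25 × 8 + 0.5 × 117 + 0.25 × 68 = 2 + 58.5 + 17 = 77.5

Route B (26.25 hours)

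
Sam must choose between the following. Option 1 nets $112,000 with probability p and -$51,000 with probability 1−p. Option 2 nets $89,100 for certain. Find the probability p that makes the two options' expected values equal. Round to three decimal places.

p·112000 + (1−p)·(-51000) = 89100
163000p − 51000 = 89100
p = (89100 + 51000) / 163000

p = 0.860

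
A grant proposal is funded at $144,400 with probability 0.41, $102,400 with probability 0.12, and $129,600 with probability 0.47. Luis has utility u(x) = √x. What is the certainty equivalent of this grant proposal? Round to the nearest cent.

$132,059.56

E[u] = 0.41·√144400 + 0.12·√102400 + 0.47·√129600 = 0.41·380 + 0.12·320 + 0.47·360 = 363.4
CE = (363.4)² = 132059.56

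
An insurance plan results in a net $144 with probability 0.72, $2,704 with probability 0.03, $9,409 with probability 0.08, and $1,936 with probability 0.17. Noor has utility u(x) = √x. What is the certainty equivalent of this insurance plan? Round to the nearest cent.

E[u] = 0.72·√144 + 0.03·√2704 + 0.08·√9409 + 0.17·√1936 = 0.72·12 + 0.03·52 + 0.08·97 + 0.17·44 = 25.44
CE = (25.44)² = 647.1936

$647.19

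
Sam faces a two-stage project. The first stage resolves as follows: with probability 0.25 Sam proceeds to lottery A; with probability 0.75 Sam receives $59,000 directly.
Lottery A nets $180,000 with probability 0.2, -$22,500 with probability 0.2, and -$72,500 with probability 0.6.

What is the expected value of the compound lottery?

EV(A) = 0.2 × 180000 + 0.2 × (-22500) + 0.6 × (-72500) = 36000 − 4500 − 43500 = -12000
Branch B: 59000 (certain)
Overall = 0.25 × (-12000) + 0.75 × 59000 = -3000 + 44250 = 41250

$41,250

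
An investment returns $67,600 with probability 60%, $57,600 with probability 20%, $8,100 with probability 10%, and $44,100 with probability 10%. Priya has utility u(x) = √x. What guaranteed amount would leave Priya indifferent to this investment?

E[u] = 0.6·√67600 + 0.2·√57600 + 0.1·√8100 + 0.1·√44100 = 0.6·260 + 0.2·240 + 0.1·90 + 0.1·210 = 234
CE = (234)² = 54756

$54,756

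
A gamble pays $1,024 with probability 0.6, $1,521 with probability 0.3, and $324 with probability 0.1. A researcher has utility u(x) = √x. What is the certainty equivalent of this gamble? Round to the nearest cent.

$1,069.29

E[u] = 0.6·√1024 + 0.3·√1521 + 0.1·√324 = 0.6·32 + 0.3·39 + 0.1·18 = 32.7
CE = (32.7)² = 1069.29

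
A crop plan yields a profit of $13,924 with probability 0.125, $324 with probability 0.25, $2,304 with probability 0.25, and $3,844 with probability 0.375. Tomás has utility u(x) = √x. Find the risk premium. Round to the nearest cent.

$868.75

E[u] = 0.125·√13924 + 0.25·√324 + 0.25·√2304 + 0.375·√3844 = 0.125·118 + 0.25·18 + 0.25·48 + 0.375·62 = 54.5
CE = (54.5)² = 2970.25
Risk premium = EV − CE = 3839 − 2970.25 = 868.75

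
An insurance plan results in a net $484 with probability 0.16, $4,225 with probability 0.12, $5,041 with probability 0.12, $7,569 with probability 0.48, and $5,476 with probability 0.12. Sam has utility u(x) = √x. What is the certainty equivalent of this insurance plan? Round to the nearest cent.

$4,967.43

E[u] = 0.16·√484 + 0.12·√4225 + 0.12·√5041 + 0.48·√7569 + 0.12·√5476 = 0.16·22 + 0.12·65 + 0.12·71 + 0.48·87 + 0.12·74 = 70.48
CE = (70.48)² = 4967.4304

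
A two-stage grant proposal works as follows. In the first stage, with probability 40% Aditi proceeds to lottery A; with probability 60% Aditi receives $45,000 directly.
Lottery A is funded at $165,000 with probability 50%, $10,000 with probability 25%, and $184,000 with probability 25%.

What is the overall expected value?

$79,400

EV(A) = 0.5 × 165000 + 0.25 × 10000 + 0.25 × 184000 = 82500 + 2500 + 46000 = 131000
Branch B: 45000 (certain)
Overall = 0.4 × 131000 + 0.6 × 45000 = 52400 + 27000 = 79400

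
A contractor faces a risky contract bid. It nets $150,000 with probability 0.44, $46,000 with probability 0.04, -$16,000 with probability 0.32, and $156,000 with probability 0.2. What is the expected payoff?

$93,920

EV = 0.44 × 150000 + 0.04 × 46000 + 0.32 × (-16000) + 0.2 × 156000 = 66000 + 1840 − 5120 + 31200 = 93920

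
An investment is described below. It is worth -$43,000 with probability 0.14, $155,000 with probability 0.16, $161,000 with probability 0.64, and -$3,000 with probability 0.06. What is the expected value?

EV = 0.14 × (-43000) + 0.16 × 155000 + 0.64 × 161000 + 0.06 × (-3000) = -6020 + 24800 + 103040 − 180 = 121640

$121,640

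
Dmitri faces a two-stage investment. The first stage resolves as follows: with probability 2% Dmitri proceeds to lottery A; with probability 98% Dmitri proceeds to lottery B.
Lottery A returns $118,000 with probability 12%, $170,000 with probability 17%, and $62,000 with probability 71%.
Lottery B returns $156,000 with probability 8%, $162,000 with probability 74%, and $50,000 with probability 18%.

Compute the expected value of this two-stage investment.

EV(A) = 0.12 × 118000 + 0.17 × 170000 + 0.71 × 62000 = 14160 + 28900 + 44020 = 87080
EV(B) = 0.08 × 156000 + 0.74 × 162000 + 0.18 × 50000 = 12480 + 119880 + 9000 = 141360
Overall = 0.02 × 87080 + 0.98 × 141360 = 1741.6 + 138532.8 = 140274.4

$140,274.40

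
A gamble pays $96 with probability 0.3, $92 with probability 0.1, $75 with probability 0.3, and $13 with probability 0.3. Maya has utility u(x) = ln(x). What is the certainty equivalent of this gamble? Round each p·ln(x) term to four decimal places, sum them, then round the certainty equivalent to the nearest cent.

E[u] = 0.3·ln(96) + 0.1·ln(92) + 0.3·ln(75) + 0.3·ln(13) = 1.3693 + 0.4522 + 1.2952 + 0.7695 = 3.8862
CE = e^3.8862 ≈ 48.73

$48.73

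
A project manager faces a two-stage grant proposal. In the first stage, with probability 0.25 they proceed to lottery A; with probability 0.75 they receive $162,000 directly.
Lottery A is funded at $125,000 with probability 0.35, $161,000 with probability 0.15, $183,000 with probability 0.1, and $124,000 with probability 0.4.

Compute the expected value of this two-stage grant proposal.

$155,450

EV(A) = 0.35 × 125000 + 0.15 × 161000 + 0.1 × 183000 + 0.4 × 124000 = 43750 + 24150 + 18300 + 49600 = 135800
Branch B: 162000 (certain)
Overall = 0.25 × 135800 + 0.75 × 162000 = 33950 + 121500 = 155450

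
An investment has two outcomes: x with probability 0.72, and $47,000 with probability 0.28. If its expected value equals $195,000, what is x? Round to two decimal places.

x = $252,555.56

0.72·x + 0.28·47000 = 195000
0.72·x = 195000 − 13160 = 181840
x = 181840 / 0.72 = 252555.5556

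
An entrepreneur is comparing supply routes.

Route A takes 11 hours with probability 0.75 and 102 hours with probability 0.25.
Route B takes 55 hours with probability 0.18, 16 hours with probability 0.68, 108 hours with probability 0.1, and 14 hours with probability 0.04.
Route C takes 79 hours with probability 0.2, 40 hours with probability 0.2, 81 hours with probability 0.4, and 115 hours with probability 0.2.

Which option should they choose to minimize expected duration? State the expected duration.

Route B (32.14 hours)

Route A = 0.75 × 11 + 0.25 × 102 = 8.25 + 25.5 = 33.75
Route B = 0.18 × 55 + 0.68 × 16 + 0.1 × 108 + 0.04 × 14 = 9.9 + 10.88 + 10.8 + 0.56 = 32.14
Route C = 0.2 × 79 + 0.2 × 40 + 0.4 × 81 + 0.2 × 115 = 15.8 + 8 + 32.4 + 23 = 79.2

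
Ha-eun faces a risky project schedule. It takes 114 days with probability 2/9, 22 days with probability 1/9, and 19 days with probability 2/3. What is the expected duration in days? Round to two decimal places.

EV = 2/9 × 114 + 1/9 × 22 + 2/3 × 19 = 25.3333 + 2.4444 + 12.6667 = 40.4444

40.44 days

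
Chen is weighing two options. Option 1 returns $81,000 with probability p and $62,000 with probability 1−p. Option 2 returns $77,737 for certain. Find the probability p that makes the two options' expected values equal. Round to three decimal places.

p = 0.828

p·81000 + (1−p)·62000 = 77737
19000p + 62000 = 77737
p = (77737 − 62000) / 19000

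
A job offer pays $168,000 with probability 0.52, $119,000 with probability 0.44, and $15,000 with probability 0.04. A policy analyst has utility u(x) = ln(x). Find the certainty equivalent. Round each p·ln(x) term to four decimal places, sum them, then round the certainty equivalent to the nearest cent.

E[u] = 0.52·ln(168000) + 0.44·ln(119000) + 0.04·ln(15000) = 6.2565 + 5.1422 + 0.3846 = 11.7833
CE = e^11.7833 ≈ 131045.52

$131,045.52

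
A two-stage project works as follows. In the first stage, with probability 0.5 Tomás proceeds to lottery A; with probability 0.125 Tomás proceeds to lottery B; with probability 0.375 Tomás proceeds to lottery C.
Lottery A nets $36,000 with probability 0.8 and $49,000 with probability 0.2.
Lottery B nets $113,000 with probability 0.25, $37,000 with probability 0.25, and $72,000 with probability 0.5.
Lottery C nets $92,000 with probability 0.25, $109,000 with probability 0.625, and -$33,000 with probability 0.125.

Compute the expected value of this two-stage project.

EV(A) = 0.8 × 36000 + 0.2 × 49000 = 28800 + 9800 = 38600
EV(B) = 0.25 × 113000 + 0.25 × 37000 + 0.5 × 72000 = 28250 + 9250 + 36000 = 73500
EV(C) = 0.25 × 92000 + 0.625 × 109000 + 0.125 × (-33000) = 23000 + 68125 − 4125 = 87000
Overall = 0.5 × 38600 + 0.125 × 73500 + 0.375 × 87000 = 19300 + 9187.5 + 32625 = 61112.5

$61,112.50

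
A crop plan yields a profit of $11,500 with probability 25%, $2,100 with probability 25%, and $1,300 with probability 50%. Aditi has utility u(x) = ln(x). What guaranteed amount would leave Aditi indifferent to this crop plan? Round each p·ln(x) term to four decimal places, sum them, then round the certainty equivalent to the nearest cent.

$2,527.54

E[u] = 0.25·ln(11500) + 0.25·ln(2100) + 0.5·ln(1300) = 2.3375 + 1.9124 + 3.5851 = 7.8350
CE = e^7.8350 ≈ 2527.54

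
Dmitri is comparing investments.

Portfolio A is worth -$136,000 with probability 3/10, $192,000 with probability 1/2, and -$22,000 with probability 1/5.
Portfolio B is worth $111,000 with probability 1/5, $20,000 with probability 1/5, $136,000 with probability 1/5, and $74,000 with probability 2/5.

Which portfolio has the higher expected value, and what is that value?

Portfolio B ($83,000)

Portfolio A = 3/10 × (-136000) + 1/2 × 192000 + 1/5 × (-22000) = -40800 + 96000 − 4400 = 50800
Portfolio B = 1/5 × 111000 + 1/5 × 20000 + 1/5 × 136000 + 2/5 × 74000 = 22200 + 4000 + 27200 + 29600 = 83000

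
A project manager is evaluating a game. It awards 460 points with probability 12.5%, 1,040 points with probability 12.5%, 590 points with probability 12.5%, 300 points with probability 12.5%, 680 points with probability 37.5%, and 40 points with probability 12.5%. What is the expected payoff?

558.75 points

EV = 0.125 × 460 + 0.125 × 1040 + 0.125 × 590 + 0.125 × 300 + 0.375 × 680 + 0.125 × 40 = 57.5 + 130 + 73.75 + 37.5 + 255 + 5 = 558.75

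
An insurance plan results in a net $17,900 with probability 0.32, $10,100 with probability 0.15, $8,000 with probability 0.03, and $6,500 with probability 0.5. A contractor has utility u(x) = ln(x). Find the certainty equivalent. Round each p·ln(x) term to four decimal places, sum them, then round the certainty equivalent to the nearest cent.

E[u] = 0.32·ln(17900) + 0.15·ln(10100) + 0.03·ln(8000) + 0.5·ln(6500) = 3.1336 + 1.3830 + 0.2696 + 4.3898 = 9.1760
CE = e^9.1760 ≈ 9662.43

$9,662.43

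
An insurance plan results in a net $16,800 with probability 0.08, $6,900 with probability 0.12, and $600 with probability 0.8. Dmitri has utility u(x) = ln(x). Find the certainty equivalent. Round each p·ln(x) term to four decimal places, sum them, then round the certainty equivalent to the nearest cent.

E[u] = 0.08·ln(16800) + 0.12·ln(6900) + 0.8·ln(600) = 0.7783 + 1.0607 + 5.1175 = 6.9565
CE = e^6.9565 ≈ 1049.95

$1,049.95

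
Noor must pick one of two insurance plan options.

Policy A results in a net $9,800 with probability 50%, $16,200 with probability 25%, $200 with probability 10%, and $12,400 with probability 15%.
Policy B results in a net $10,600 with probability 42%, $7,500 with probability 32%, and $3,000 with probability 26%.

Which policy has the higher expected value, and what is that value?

Policy A = 0.5 × 9800 + 0.25 × 16200 + 0.1 × 200 + 0.15 × 12400 = 4900 + 4050 + 20 + 1860 = 10830
Policy B = 0.42 × 10600 + 0.32 × 7500 + 0.26 × 3000 = 4452 + 2400 + 780 = 7632

Policy A ($10,830)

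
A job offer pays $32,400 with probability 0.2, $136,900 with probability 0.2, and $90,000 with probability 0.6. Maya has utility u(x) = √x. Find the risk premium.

E[u] = 0.2·√32400 + 0.2·√136900 + 0.6·√90000 = 0.2·180 + 0.2·370 + 0.6·300 = 290
CE = (290)² = 84100
Risk premium = EV − CE = 87860 − 84100 = 3760

$3,760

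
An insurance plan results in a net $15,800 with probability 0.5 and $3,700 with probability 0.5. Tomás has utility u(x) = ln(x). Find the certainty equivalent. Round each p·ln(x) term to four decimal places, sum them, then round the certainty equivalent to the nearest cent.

E[u] = 0.5·ln(15800) + 0.5·ln(3700) = 4.8339 + 4.1080 = 8.9419
CE = e^8.9419 ≈ 7645.71

$7,645.71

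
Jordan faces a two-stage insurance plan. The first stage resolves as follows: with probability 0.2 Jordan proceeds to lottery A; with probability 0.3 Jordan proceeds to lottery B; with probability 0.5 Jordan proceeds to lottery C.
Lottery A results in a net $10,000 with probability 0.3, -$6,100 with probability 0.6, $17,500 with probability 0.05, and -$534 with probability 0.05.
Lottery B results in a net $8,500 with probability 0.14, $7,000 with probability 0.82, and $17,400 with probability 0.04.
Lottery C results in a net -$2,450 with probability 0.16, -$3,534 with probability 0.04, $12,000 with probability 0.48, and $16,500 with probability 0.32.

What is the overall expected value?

EV(A) = 0.3 × 10000 + 0.6 × (-6100) + 0.05 × 17500 + 0.05 × (-534) = 3000 − 3660 + 875 − 26.7 = 188.3
EV(B) = 0.14 × 8500 + 0.82 × 7000 + 0.04 × 17400 = 1190 + 5740 + 696 = 7626
EV(C) = 0.16 × (-2450) + 0.04 × (-3534) + 0.48 × 12000 + 0.32 × 16500 = -392 − 141.36 + 5760 + 5280 = 10506.64
Overall = 0.2 × 188.3 + 0.3 × 7626 + 0.5 × 10506.64 = 37.66 + 2287.8 + 5253.32 = 7578.78

$7,578.78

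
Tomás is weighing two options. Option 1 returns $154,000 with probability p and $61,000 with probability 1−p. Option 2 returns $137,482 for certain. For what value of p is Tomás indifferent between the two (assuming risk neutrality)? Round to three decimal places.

p = 0.822

p·154000 + (1−p)·61000 = 137482
93000p + 61000 = 137482
p = (137482 − 61000) / 93000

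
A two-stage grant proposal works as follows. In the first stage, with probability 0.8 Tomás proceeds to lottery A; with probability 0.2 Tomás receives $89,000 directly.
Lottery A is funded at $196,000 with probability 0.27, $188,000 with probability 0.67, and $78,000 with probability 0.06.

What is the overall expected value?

EV(A) = 0.27 × 196000 + 0.67 × 188000 + 0.06 × 78000 = 52920 + 125960 + 4680 = 183560
Branch B: 89000 (certain)
Overall = 0.8 × 183560 + 0.2 × 89000 = 146848 + 17800 = 164648

$164,648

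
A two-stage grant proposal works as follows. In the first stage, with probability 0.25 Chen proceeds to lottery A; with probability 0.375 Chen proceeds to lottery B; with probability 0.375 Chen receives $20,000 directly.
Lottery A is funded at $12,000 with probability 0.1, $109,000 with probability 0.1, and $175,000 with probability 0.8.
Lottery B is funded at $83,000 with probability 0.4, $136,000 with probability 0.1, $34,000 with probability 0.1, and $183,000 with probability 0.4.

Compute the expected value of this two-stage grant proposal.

EV(A) = 0.1 × 12000 + 0.1 × 109000 + 0.8 × 175000 = 1200 + 10900 + 140000 = 152100
EV(B) = 0.4 × 83000 + 0.1 × 136000 + 0.1 × 34000 + 0.4 × 183000 = 33200 + 13600 + 3400 + 73200 = 123400
Branch C: 20000 (certain)
Overall = 0.25 × 152100 + 0.375 × 123400 + 0.375 × 20000 = 38025 + 46275 + 7500 = 91800

$91,800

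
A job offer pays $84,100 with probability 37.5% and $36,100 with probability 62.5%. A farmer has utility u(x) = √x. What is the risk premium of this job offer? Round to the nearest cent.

$2,343.75

E[u] = 0.375·√84100 + 0.625·√36100 = 0.375·290 + 0.625·190 = 227.5
CE = (227.5)² = 51756.25
Risk premium = EV − CE = 54100 − 51756.25 = 2343.75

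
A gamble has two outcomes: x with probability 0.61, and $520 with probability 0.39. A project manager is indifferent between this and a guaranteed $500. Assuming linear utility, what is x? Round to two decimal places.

x = $487.21

0.61·x + 0.39·520 = 500
0.61·x = 500 − 202.8 = 297.2
x = 297.2 / 0.61 = 487.2131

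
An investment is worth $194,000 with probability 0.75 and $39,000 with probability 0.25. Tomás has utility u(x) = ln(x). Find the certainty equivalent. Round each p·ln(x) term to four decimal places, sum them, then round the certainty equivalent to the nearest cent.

E[u] = 0.75·ln(194000) + 0.25·ln(39000) = 9.1317 + 2.6428 = 11.7745
CE = e^11.7745 ≈ 129897.38

$129,897.38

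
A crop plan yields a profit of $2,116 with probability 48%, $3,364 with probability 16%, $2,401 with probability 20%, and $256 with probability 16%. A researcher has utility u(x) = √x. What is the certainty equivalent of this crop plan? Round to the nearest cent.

E[u] = 0.48·√2116 + 0.16·√3364 + 0.2·√2401 + 0.16·√256 = 0.48·46 + 0.16·58 + 0.2·49 + 0.16·16 = 43.72
CE = (43.72)² = 1911.4384

$1,911.44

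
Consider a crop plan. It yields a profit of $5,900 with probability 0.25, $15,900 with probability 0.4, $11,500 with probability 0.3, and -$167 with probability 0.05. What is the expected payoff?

EV = 0.25 × 5900 + 0.4 × 15900 + 0.3 × 11500 + 0.05 × (-167) = 1475 + 6360 + 3450 − 8.35 = 11276.65

$11,276.65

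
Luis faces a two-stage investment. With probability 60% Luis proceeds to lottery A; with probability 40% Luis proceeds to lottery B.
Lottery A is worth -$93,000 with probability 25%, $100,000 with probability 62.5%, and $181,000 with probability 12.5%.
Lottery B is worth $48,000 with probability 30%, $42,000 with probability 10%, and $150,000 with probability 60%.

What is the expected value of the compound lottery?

$80,565

EV(A) = 0.25 × (-93000) + 0.625 × 100000 + 0.125 × 181000 = -23250 + 62500 + 22625 = 61875
EV(B) = 0.3 × 48000 + 0.1 × 42000 + 0.6 × 150000 = 14400 + 4200 + 90000 = 108600
Overall = 0.6 × 61875 + 0.4 × 108600 = 37125 + 43440 = 80565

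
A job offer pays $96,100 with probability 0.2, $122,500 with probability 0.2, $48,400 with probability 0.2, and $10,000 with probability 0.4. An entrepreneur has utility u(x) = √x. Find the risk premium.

$10,744

E[u] = 0.2·√96100 + 0.2·√122500 + 0.2·√48400 + 0.4·√10000 = 0.2·310 + 0.2·350 + 0.2·220 + 0.4·100 = 216
CE = (216)² = 46656
Risk premium = EV − CE = 57400 − 46656 = 10744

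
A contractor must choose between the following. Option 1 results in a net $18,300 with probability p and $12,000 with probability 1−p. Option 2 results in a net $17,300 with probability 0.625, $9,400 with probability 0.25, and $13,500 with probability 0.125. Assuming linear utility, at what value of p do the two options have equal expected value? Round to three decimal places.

EV(Option 2) = 0.625 × 17300 + 0.25 × 9400 + 0.125 × 13500 = 10812.5 + 2350 + 1687.5 = 14850
p·18300 + (1−p)·12000 = 14850
6300p + 12000 = 14850
p = (14850 − 12000) / 6300

p = 0.452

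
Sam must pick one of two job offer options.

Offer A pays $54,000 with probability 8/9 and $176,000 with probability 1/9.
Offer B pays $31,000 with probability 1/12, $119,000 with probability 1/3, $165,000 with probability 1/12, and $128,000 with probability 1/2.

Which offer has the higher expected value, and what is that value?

Offer A = 8/9 × 54000 + 1/9 × 176000 = 48000 + 19555.5556 = 67555.5556
Offer B = 1/12 × 31000 + 1/3 × 119000 + 1/12 × 165000 + 1/2 × 128000 = 2583.3333 + 39666.6667 + 13750 + 64000 = 120000

Offer B ($120,000)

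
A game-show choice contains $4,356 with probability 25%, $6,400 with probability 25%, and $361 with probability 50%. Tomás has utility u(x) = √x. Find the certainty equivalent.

E[u] = 0.25·√4356 + 0.25·√6400 + 0.5·√361 = 0.25·66 + 0.25·80 + 0.5·19 = 46
CE = (46)² = 2116

$2,116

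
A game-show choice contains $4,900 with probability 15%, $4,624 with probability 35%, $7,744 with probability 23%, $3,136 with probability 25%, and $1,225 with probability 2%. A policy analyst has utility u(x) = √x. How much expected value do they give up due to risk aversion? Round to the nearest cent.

$148.84

E[u] = 0.15·√4900 + 0.35·√4624 + 0.23·√7744 + 0.25·√3136 + 0.02·√1225 = 0.15·70 + 0.35·68 + 0.23·88 + 0.25·56 + 0.02·35 = 69.24
CE = (69.24)² = 4794.1776
Risk premium = EV − CE = 4943.02 − 4794.1776 = 148.8424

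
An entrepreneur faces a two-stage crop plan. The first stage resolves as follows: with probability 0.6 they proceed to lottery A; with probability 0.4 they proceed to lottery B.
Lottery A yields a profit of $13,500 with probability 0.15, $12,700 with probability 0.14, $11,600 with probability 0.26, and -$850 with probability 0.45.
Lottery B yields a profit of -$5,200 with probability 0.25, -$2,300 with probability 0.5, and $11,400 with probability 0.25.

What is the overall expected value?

$4,021.90

EV(A) = 0.15 × 13500 + 0.14 × 12700 + 0.26 × 11600 + 0.45 × (-850) = 2025 + 1778 + 3016 − 382.5 = 6436.5
EV(B) = 0.25 × (-5200) + 0.5 × (-2300) + 0.25 × 11400 = -1300 − 1150 + 2850 = 400
Overall = 0.6 × 6436.5 + 0.4 × 400 = 3861.9 + 160 = 4021.9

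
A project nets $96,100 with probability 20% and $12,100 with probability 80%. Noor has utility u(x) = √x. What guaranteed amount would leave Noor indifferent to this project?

E[u] = 0.2·√96100 + 0.8·√12100 = 0.2·310 + 0.8·110 = 150
CE = (150)² = 22500

$22,500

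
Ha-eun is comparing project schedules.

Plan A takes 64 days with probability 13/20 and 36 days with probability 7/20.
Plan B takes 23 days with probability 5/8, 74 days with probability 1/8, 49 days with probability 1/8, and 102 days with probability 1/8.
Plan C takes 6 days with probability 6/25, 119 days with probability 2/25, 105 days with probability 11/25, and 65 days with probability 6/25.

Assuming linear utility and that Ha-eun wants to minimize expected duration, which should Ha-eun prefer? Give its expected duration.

Plan B (42.5 days)

Plan A = 13/20 × 64 + 7/20 × 36 = 41.6 + 12.6 = 54.2
Plan B = 5/8 × 23 + 1/8 × 74 + 1/8 × 49 + 1/8 × 102 = 14.375 + 9.25 + 6.125 + 12.75 = 42.5
Plan C = 6/25 × 6 + 2/25 × 119 + 11/25 × 105 + 6/25 × 65 = 1.44 + 9.52 + 46.2 + 15.6 = 72.76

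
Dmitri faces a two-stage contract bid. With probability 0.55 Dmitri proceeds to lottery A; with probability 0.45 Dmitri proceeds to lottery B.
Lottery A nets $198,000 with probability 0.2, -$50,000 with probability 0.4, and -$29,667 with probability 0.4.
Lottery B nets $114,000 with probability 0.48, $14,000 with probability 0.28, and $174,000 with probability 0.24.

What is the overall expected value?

EV(A) = 0.2 × 198000 + 0.4 × (-50000) + 0.4 × (-29667) = 39600 − 20000 − 11866.8 = 7733.2
EV(B) = 0.48 × 114000 + 0.28 × 14000 + 0.24 × 174000 = 54720 + 3920 + 41760 = 100400
Overall = 0.55 × 7733.2 + 0.45 × 100400 = 4253.26 + 45180 = 49433.26

$49,433.26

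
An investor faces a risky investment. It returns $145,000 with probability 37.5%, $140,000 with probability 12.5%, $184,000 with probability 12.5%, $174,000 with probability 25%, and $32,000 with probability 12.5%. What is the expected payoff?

$142,375

EV = 0.375 × 145000 + 0.125 × 140000 + 0.125 × 184000 + 0.25 × 174000 + 0.125 × 32000 = 54375 + 17500 + 23000 + 43500 + 4000 = 142375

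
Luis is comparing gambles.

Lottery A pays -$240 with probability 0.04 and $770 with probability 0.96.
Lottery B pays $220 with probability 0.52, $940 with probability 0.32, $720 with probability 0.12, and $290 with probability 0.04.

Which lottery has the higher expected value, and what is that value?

Lottery A = 0.04 × (-240) + 0.96 × 770 = -9.6 + 739.2 = 729.6
Lottery B = 0.52 × 220 + 0.32 × 940 + 0.12 × 720 + 0.04 × 290 = 114.4 + 300.8 + 86.4 + 11.6 = 513.2

Lottery A ($729.60)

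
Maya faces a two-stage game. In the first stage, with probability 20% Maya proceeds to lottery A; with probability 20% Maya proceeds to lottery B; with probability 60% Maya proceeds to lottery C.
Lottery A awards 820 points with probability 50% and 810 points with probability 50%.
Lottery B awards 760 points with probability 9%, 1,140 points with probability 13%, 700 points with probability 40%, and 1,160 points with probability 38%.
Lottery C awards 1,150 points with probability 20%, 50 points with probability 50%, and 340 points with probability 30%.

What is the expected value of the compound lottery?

564.68 points

EV(A) = 0.5 × 820 + 0.5 × 810 = 410 + 405 = 815
EV(B) = 0.09 × 760 + 0.13 × 1140 + 0.4 × 700 + 0.38 × 1160 = 68.4 + 148.2 + 280 + 440.8 = 937.4
EV(C) = 0.2 × 1150 + 0.5 × 50 + 0.3 × 340 = 230 + 25 + 102 = 357
Overall = 0.2 × 815 + 0.2 × 937.4 + 0.6 × 357 = 163 + 187.48 + 214.2 = 564.68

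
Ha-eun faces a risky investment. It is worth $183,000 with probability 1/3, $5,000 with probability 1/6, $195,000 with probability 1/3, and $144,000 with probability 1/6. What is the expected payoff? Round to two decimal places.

EV = 1/3 × 183000 + 1/6 × 5000 + 1/3 × 195000 + 1/6 × 144000 = 61000 + 833.3333 + 65000 + 24000 = 150833.3333

$150,833.33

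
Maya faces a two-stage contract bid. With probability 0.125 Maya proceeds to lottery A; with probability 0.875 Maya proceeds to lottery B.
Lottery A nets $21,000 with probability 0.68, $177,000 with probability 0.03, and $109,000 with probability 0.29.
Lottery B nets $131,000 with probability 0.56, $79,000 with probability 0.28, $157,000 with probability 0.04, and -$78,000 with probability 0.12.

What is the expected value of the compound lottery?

EV(A) = 0.68 × 21000 + 0.03 × 177000 + 0.29 × 109000 = 14280 + 5310 + 31610 = 51200
EV(B) = 0.56 × 131000 + 0.28 × 79000 + 0.04 × 157000 + 0.12 × (-78000) = 73360 + 22120 + 6280 − 9360 = 92400
Overall = 0.125 × 51200 + 0.875 × 92400 = 6400 + 80850 = 87250

$87,250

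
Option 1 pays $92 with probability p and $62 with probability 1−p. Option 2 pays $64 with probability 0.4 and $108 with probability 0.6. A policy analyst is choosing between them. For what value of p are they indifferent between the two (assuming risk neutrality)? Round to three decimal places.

p = 0.947

EV(Option 2) = 0.4 × 64 + 0.6 × 108 = 25.6 + 64.8 = 90.4
p·92 + (1−p)·62 = 90.4
30p + 62 = 90.4
p = (90.4 − 62) / 30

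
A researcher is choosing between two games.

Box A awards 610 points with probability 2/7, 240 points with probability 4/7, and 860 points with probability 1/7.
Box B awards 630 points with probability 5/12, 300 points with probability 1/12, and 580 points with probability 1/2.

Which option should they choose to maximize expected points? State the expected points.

Box B (577.5 points)

Box A = 2/7 × 610 + 4/7 × 240 + 1/7 × 860 = 174.2857 + 137.1429 + 122.8571 = 434.2857
Box B = 5/12 × 630 + 1/12 × 300 + 1/2 × 580 = 262.5 + 25 + 290 = 577.5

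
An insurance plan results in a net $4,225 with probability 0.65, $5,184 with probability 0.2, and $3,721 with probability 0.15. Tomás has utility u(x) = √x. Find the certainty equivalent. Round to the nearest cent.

E[u] = 0.65·√4225 + 0.2·√5184 + 0.15·√3721 = 0.65·65 + 0.2·72 + 0.15·61 = 65.8
CE = (65.8)² = 4329.64

$4,329.64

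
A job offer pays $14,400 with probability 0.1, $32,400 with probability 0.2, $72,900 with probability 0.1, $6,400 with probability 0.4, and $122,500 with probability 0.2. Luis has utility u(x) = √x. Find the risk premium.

$10,941

E[u] = 0.1·√14400 + 0.2·√32400 + 0.1·√72900 + 0.4·√6400 + 0.2·√122500 = 0.1·120 + 0.2·180 + 0.1·270 + 0.4·80 + 0.2·350 = 177
CE = (177)² = 31329
Risk premium = EV − CE = 42270 − 31329 = 10941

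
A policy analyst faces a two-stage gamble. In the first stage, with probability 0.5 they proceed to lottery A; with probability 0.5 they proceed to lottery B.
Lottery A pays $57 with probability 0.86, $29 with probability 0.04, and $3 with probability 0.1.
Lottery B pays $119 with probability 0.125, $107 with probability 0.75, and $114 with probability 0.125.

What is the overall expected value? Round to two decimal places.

$79.93

EV(A) = 0.86 × 57 + 0.04 × 29 + 0.1 × 3 = 49.02 + 1.16 + 0.3 = 50.48
EV(B) = 0.125 × 119 + 0.75 × 107 + 0.125 × 114 = 14.875 + 80.25 + 14.25 = 109.375
Overall = 0.5 × 50.48 + 0.5 × 109.375 = 25.24 + 54.6875 = 79.9275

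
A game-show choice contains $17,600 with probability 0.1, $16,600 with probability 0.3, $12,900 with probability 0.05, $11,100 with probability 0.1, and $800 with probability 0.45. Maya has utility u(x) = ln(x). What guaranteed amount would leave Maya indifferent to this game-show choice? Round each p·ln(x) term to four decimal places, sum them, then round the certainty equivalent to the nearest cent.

$4,046.06

E[u] = 0.1·ln(17600) + 0.3·ln(16600) + 0.05·ln(12900) + 0.1·ln(11100) + 0.45·ln(800) = 0.9776 + 2.9151 + 0.4732 + 0.9315 + 3.0081 = 8.3055
CE = e^8.3055 ≈ 4046.06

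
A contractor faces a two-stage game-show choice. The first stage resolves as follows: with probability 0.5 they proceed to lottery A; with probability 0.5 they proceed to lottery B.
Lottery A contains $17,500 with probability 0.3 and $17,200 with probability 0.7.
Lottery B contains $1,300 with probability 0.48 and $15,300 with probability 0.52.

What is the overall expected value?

EV(A) = 0.3 × 17500 + 0.7 × 17200 = 5250 + 12040 = 17290
EV(B) = 0.48 × 1300 + 0.52 × 15300 = 624 + 7956 = 8580
Overall = 0.5 × 17290 + 0.5 × 8580 = 8645 + 4290 = 12935

$12,935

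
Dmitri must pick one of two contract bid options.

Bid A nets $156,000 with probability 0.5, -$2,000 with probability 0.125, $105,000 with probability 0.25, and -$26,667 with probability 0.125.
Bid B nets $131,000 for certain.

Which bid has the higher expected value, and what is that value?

Bid B ($131,000)

Bid A = 0.5 × 156000 + 0.125 × (-2000) + 0.25 × 105000 + 0.125 × (-26667) = 78000 − 250 + 26250 − 3333.375 = 100666.625
Bid B: 131000 (certain)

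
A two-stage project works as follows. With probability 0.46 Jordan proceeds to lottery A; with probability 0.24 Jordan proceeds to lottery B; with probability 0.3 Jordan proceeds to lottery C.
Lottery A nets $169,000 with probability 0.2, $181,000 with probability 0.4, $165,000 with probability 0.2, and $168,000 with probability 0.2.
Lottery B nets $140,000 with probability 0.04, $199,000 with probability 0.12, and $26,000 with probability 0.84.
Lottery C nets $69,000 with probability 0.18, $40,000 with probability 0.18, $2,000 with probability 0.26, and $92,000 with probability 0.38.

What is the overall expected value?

EV(A) = 0.2 × 169000 + 0.4 × 181000 + 0.2 × 165000 + 0.2 × 168000 = 33800 + 72400 + 33000 + 33600 = 172800
EV(B) = 0.04 × 140000 + 0.12 × 199000 + 0.84 × 26000 = 5600 + 23880 + 21840 = 51320
EV(C) = 0.18 × 69000 + 0.18 × 40000 + 0.26 × 2000 + 0.38 × 92000 = 12420 + 7200 + 520 + 34960 = 55100
Overall = 0.46 × 172800 + 0.24 × 51320 + 0.3 × 55100 = 79488 + 12316.8 + 16530 = 108334.8

$108,334.80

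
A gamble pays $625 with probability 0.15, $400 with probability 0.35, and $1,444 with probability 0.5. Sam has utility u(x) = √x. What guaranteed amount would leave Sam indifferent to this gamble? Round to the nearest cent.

E[u] = 0.15·√625 + 0.35·√400 + 0.5·√1444 = 0.15·25 + 0.35·20 + 0.5·38 = 29.75
CE = (29.75)² = 885.0625

$885.06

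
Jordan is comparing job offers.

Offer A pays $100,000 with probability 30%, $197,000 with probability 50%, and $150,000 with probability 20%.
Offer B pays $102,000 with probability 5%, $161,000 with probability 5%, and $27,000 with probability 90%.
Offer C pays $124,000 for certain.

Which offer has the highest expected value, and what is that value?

Offer A ($158,500)

Offer A = 0.3 × 100000 + 0.5 × 197000 + 0.2 × 150000 = 30000 + 98500 + 30000 = 158500
Offer B = 0.05 × 102000 + 0.05 × 161000 + 0.9 × 27000 = 5100 + 8050 + 24300 = 37450
Offer C: 124000 (certain)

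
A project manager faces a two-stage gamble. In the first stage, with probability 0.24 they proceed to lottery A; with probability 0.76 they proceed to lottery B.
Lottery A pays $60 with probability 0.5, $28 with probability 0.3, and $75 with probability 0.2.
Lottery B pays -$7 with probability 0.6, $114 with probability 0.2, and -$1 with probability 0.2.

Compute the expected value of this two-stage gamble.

$26.80

EV(A) = 0.5 × 60 + 0.3 × 28 + 0.2 × 75 = 30 + 8.4 + 15 = 53.4
EV(B) = 0.6 × (-7) + 0.2 × 114 + 0.2 × (-1) = -4.2 + 22.8 − 0.2 = 18.4
Overall = 0.24 × 53.4 + 0.76 × 18.4 = 12.816 + 13.984 = 26.8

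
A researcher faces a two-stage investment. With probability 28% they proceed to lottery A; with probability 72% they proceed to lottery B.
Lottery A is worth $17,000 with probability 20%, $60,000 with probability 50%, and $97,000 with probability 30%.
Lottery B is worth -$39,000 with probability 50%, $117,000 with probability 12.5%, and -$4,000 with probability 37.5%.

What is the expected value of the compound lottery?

$12,910

EV(A) = 0.2 × 17000 + 0.5 × 60000 + 0.3 × 97000 = 3400 + 30000 + 29100 = 62500
EV(B) = 0.5 × (-39000) + 0.125 × 117000 + 0.375 × (-4000) = -19500 + 14625 − 1500 = -6375
Overall = 0.28 × 62500 + 0.72 × (-6375) = 17500 − 4590 = 12910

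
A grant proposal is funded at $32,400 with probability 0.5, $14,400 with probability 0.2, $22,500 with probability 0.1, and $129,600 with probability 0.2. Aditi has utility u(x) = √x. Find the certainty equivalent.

$40,401

E[u] = 0.5·√32400 + 0.2·√14400 + 0.1·√22500 + 0.2·√129600 = 0.5·180 + 0.2·120 + 0.1·150 + 0.2·360 = 201
CE = (201)² = 40401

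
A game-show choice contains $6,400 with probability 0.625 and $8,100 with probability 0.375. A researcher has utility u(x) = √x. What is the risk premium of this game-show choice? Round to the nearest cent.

$23.44

E[u] = 0.625·√6400 + 0.375·√8100 = 0.625·80 + 0.375·90 = 83.75
CE = (83.75)² = 7014.0625
Risk premium = EV − CE = 7037.5 − 7014.0625 = 23.4375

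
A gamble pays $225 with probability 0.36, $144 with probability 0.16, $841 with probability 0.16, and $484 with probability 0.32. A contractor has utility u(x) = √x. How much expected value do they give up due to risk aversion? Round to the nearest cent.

$32.48

E[u] = 0.36·√225 + 0.16·√144 + 0.16·√841 + 0.32·√484 = 0.36·15 + 0.16·12 + 0.16·29 + 0.32·22 = 19
CE = (19)² = 361
Risk premium = EV − CE = 393.48 − 361 = 32.48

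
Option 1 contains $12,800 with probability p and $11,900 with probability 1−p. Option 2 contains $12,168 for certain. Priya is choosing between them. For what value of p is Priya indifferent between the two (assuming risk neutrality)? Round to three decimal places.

p = 0.298

p·12800 + (1−p)·11900 = 12168
900p + 11900 = 12168
p = (12168 − 11900) / 900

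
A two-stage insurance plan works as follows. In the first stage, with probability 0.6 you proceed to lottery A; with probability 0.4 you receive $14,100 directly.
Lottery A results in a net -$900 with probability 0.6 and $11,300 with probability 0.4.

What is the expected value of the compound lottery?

$8,028

EV(A) = 0.6 × (-900) + 0.4 × 11300 = -540 + 4520 = 3980
Branch B: 14100 (certain)
Overall = 0.6 × 3980 + 0.4 × 14100 = 2388 + 5640 = 8028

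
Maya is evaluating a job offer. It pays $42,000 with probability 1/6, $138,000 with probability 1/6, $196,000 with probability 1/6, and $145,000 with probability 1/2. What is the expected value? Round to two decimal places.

EV = 1/6 × 42000 + 1/6 × 138000 + 1/6 × 196000 + 1/2 × 145000 = 7000 + 23000 + 32666.6667 + 72500 = 135166.6667

$135,166.67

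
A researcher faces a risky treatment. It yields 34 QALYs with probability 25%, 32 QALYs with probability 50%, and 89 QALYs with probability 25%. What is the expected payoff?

EV = 0.25 × 34 + 0.5 × 32 + 0.25 × 89 = 8.5 + 16 + 22.25 = 46.75

46.75 QALYs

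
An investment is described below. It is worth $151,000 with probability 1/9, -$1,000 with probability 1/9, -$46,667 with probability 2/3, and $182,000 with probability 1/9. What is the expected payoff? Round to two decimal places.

$5,777.56

EV = 1/9 × 151000 + 1/9 × (-1000) + 2/3 × (-46667) + 1/9 × 182000 = 16777.7778 − 111.1111 − 31111.3333 + 20222.2222 = 5777.5556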